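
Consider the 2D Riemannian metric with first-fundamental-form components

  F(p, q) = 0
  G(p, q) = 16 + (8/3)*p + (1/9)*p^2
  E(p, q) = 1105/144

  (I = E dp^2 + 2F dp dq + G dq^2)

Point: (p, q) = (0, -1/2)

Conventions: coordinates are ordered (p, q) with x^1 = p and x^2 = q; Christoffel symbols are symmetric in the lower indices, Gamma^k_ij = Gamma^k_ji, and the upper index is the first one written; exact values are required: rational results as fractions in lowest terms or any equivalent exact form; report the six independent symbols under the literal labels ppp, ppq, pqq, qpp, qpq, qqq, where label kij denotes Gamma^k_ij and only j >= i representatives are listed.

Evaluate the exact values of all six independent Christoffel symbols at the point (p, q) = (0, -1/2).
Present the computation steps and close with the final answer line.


E = 1105/144, F = 0, G = 16 at the point
E_p = 0, E_q = 0, F_p = 0, F_q = 0, G_p = 8/3, G_q = 0
EG - F^2 = 1105/9;  g^inv = (9/1105) * [[16, 0], [0, 1105/144]]
first-kind symbols [ij,l] = (1/2)(d_i g_jl + d_j g_il - d_l g_ij): [pp,p] = E_p/2 = 0, [pp,q] = F_p - E_q/2 = 0, [pq,p] = E_q/2 = 0, [pq,q] = G_p/2 = 4/3, [qq,p] = F_q - G_p/2 = -4/3, [qq,q] = G_q/2 = 0
Gamma^p_ij = (G*[ij,p] - F*[ij,q])/(EG - F^2), Gamma^q_ij = (E*[ij,q] - F*[ij,p])/(EG - F^2)

Answer: Gamma_ppp = 0, Gamma_ppq = 0, Gamma_pqq = -192/1105, Gamma_qpp = 0, Gamma_qpq = 1/12, Gamma_qqq = 0


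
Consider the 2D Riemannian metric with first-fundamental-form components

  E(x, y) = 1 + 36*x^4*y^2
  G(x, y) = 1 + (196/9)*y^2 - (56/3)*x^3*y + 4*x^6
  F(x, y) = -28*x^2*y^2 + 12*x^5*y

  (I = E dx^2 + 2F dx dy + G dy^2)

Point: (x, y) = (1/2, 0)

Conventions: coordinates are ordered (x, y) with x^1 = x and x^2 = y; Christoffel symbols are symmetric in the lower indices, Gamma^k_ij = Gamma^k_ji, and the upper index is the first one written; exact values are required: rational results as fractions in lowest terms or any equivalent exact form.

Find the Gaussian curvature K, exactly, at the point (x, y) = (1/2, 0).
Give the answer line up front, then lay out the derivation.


Answer: K = -576/289

E = 1, F = 0, G = 17/16, EG - F^2 = 17/16 at the point
E_x = 0, E_y = 0, F_x = 0, F_y = 3/8, G_x = 3/4, G_y = -7/3
E_yy = 9/2, F_xy = 15/4, G_xx = 15/2
Brioschi: K = (det M1 - det M2) / (EG - F^2)^2 with the standard first/second-derivative matrices M1, M2.
M1 = [[-E_yy/2 + F_xy - G_xx/2, E_x/2, F_x - E_y/2], [F_y - G_x/2, E, F], [G_y/2, F, G]] = [[-9/4, 0, 0], [0, 1, 0], [-7/6, 0, 17/16]]; det M1 = -153/64
M2 = [[0, E_y/2, G_x/2], [E_y/2, E, F], [G_x/2, F, G]] = [[0, 0, 3/8], [0, 1, 0], [3/8, 0, 17/16]]; det M2 = -9/64
det M1 - det M2 = -9/4; K = -9/4 / (17/16)^2 = -576/289


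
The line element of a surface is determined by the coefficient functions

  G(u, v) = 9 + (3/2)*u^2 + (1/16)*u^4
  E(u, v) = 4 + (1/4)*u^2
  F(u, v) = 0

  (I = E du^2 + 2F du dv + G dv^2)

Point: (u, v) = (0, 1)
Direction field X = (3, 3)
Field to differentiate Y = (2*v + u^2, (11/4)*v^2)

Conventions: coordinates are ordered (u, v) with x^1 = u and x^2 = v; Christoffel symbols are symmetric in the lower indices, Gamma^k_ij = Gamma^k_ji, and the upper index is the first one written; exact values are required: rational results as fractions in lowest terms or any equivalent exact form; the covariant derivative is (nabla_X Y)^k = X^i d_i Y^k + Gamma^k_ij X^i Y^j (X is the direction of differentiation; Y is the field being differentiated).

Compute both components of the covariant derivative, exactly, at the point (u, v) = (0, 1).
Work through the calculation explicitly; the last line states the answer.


E = 4, F = 0, G = 9 at the point
E_u = 0, E_v = 0, F_u = 0, F_v = 0, G_u = 0, G_v = 0
EG - F^2 = 36;  g^inv = (1/36) * [[9, 0], [0, 4]]
first-kind symbols [ij,l] = (1/2)(d_i g_jl + d_j g_il - d_l g_ij): [uu,u] = E_u/2 = 0, [uu,v] = F_u - E_v/2 = 0, [uv,u] = E_v/2 = 0, [uv,v] = G_u/2 = 0, [vv,u] = F_v - G_u/2 = 0, [vv,v] = G_v/2 = 0
Gamma^u_ij = (G*[ij,u] - F*[ij,v])/(EG - F^2), Gamma^v_ij = (E*[ij,v] - F*[ij,u])/(EG - F^2)
Gamma_uuu = 0, Gamma_uuv = 0, Gamma_uvv = 0, Gamma_vuu = 0, Gamma_vuv = 0, Gamma_vvv = 0
X = (3, 3), Y = (2, 11/4) at the point

Answer: (nabla_X Y)^u = 6, (nabla_X Y)^v = 33/2


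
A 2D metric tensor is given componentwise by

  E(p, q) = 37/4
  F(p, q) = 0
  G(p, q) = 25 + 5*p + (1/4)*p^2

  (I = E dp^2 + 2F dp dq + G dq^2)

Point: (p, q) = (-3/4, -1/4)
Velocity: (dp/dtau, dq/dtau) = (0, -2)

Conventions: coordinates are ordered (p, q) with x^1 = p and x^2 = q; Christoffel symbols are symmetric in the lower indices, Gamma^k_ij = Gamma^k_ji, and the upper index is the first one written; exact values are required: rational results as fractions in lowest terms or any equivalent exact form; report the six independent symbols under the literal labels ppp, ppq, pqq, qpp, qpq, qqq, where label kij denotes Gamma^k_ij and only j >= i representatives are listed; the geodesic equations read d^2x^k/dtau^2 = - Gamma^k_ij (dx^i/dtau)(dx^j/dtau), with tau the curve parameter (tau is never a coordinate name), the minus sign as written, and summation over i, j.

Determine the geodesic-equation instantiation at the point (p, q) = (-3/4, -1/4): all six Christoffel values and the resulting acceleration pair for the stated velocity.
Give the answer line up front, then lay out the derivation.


Answer: Gamma_ppp = 0, Gamma_ppq = 0, Gamma_pqq = -1/4, Gamma_qpp = 0, Gamma_qpq = 4/37, Gamma_qqq = 0; accelerations (d^2p/dtau^2, d^2q/dtau^2) = (1, 0)

E = 37/4, F = 0, G = 1369/64 at the point
E_p = 0, E_q = 0, F_p = 0, F_q = 0, G_p = 37/8, G_q = 0
EG - F^2 = 50653/256;  g^inv = (256/50653) * [[1369/64, 0], [0, 37/4]]
first-kind symbols [ij,l] = (1/2)(d_i g_jl + d_j g_il - d_l g_ij): [pp,p] = E_p/2 = 0, [pp,q] = F_p - E_q/2 = 0, [pq,p] = E_q/2 = 0, [pq,q] = G_p/2 = 37/16, [qq,p] = F_q - G_p/2 = -37/16, [qq,q] = G_q/2 = 0
Gamma^p_ij = (G*[ij,p] - F*[ij,q])/(EG - F^2), Gamma^q_ij = (E*[ij,q] - F*[ij,p])/(EG - F^2)
Gamma_ppp = 0, Gamma_ppq = 0, Gamma_pqq = -1/4, Gamma_qpp = 0, Gamma_qpq = 4/37, Gamma_qqq = 0
d^2p/dtau^2 = -(Gamma_ppp*(0)^2 + 2*Gamma_ppq*(0)*(-2) + Gamma_pqq*(-2)^2) = 1
d^2q/dtau^2 = -(Gamma_qpp*(0)^2 + 2*Gamma_qpq*(0)*(-2) + Gamma_qqq*(-2)^2) = 0


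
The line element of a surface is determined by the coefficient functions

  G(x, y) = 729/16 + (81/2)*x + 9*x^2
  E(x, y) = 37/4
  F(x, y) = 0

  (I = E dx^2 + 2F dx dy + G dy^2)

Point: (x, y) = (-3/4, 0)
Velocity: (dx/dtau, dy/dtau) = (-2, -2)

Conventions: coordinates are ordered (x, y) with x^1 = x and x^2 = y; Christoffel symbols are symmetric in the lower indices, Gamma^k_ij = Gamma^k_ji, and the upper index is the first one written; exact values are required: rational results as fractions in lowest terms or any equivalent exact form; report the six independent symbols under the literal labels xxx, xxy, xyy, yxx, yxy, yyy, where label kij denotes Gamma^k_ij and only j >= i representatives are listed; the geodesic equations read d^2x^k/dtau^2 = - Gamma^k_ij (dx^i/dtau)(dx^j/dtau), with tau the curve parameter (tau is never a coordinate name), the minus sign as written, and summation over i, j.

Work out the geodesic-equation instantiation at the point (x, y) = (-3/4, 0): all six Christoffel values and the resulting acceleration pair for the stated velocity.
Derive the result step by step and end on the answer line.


E = 37/4, F = 0, G = 81/4 at the point
E_x = 0, E_y = 0, F_x = 0, F_y = 0, G_x = 27, G_y = 0
EG - F^2 = 2997/16;  g^inv = (16/2997) * [[81/4, 0], [0, 37/4]]
first-kind symbols [ij,l] = (1/2)(d_i g_jl + d_j g_il - d_l g_ij): [xx,x] = E_x/2 = 0, [xx,y] = F_x - E_y/2 = 0, [xy,x] = E_y/2 = 0, [xy,y] = G_x/2 = 27/2, [yy,x] = F_y - G_x/2 = -27/2, [yy,y] = G_y/2 = 0
Gamma^x_ij = (G*[ij,x] - F*[ij,y])/(EG - F^2), Gamma^y_ij = (E*[ij,y] - F*[ij,x])/(EG - F^2)
Gamma_xxx = 0, Gamma_xxy = 0, Gamma_xyy = -54/37, Gamma_yxx = 0, Gamma_yxy = 2/3, Gamma_yyy = 0
d^2x/dtau^2 = -(Gamma_xxx*(-2)^2 + 2*Gamma_xxy*(-2)*(-2) + Gamma_xyy*(-2)^2) = 216/37
d^2y/dtau^2 = -(Gamma_yxx*(-2)^2 + 2*Gamma_yxy*(-2)*(-2) + Gamma_yyy*(-2)^2) = -16/3

Answer: Gamma_xxx = 0, Gamma_xxy = 0, Gamma_xyy = -54/37, Gamma_yxx = 0, Gamma_yxy = 2/3, Gamma_yyy = 0; accelerations (d^2x/dtau^2, d^2y/dtau^2) = (216/37, -16/3)


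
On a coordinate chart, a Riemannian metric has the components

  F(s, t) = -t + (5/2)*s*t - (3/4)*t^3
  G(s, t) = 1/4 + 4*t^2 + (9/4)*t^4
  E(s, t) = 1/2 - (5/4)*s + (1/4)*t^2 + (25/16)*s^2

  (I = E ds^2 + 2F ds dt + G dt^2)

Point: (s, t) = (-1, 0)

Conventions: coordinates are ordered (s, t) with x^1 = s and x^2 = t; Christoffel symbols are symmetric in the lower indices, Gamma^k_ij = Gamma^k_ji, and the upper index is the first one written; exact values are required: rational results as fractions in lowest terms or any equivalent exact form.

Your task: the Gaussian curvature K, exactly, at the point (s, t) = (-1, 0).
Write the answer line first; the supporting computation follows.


Answer: K = -208/2809

E = 53/16, F = 0, G = 1/4, EG - F^2 = 53/64 at the point
E_s = -35/8, E_t = 0, F_s = 0, F_t = -7/2, G_s = 0, G_t = 0
E_tt = 1/2, F_st = 5/2, G_ss = 0
Apply the Brioschi formula K = (det M1 - det M2)/(EG - F^2)^2 over the derivative matrices of E, F, G.
M1 = [[-E_tt/2 + F_st - G_ss/2, E_s/2, F_s - E_t/2], [F_t - G_s/2, E, F], [G_t/2, F, G]] = [[9/4, -35/16, 0], [-7/2, 53/16, 0], [0, 0, 1/4]]; det M1 = -13/256
M2 = [[0, E_t/2, G_s/2], [E_t/2, E, F], [G_s/2, F, G]] = [[0, 0, 0], [0, 53/16, 0], [0, 0, 1/4]]; det M2 = 0
det M1 - det M2 = -13/256; K = -13/256 / (53/64)^2 = -208/2809


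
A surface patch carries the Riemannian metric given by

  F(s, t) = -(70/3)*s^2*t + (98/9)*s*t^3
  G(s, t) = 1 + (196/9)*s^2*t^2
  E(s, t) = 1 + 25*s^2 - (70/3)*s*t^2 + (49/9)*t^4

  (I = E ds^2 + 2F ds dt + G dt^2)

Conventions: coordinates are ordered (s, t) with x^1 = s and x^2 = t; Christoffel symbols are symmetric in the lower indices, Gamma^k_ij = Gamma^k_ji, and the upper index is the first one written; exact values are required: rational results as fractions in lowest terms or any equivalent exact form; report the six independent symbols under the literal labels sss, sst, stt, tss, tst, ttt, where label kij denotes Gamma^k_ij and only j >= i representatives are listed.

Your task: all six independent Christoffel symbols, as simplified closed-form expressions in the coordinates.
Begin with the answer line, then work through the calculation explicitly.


Answer: Gamma_sss = (225*s - 105*t^2)/(196*s^2*t^2 + 225*s^2 - 210*s*t^2 + 49*t^4 + 9), Gamma_sst = (-210*s*t + 98*t^3)/(196*s^2*t^2 + 225*s^2 - 210*s*t^2 + 49*t^4 + 9), Gamma_stt = (-210*s^2 + 98*s*t^2)/(196*s^2*t^2 + 225*s^2 - 210*s*t^2 + 49*t^4 + 9), Gamma_tss = -210*s*t/(196*s^2*t^2 + 225*s^2 - 210*s*t^2 + 49*t^4 + 9), Gamma_tst = 196*s*t^2/(196*s^2*t^2 + 225*s^2 - 210*s*t^2 + 49*t^4 + 9), Gamma_ttt = 196*s^2*t/(196*s^2*t^2 + 225*s^2 - 210*s*t^2 + 49*t^4 + 9)

E = 1 + 25*s^2 - (70/3)*s*t^2 + (49/9)*t^4; F = -(70/3)*s^2*t + (98/9)*s*t^3; G = 1 + (196/9)*s^2*t^2
Gamma^k_ij = (1/2) g^{kl} (d_i g_jl + d_j g_il - d_l g_ij), with g^inv = (1/(EG-F^2)) [[G, -F], [-F, E]]
first partials: E_s = 50*s - (70/3)*t^2, E_t = -(140/3)*s*t + (196/9)*t^3, F_s = -(140/3)*s*t + (98/9)*t^3, F_t = -(70/3)*s^2 + (98/3)*s*t^2, G_s = (392/9)*s*t^2, G_t = (392/9)*s^2*t
D = EG - F^2 = 1 + 25*s^2 - (70/3)*s*t^2 + (49/9)*t^4 + (196/9)*s^2*t^2
expanded: Gamma^s_ss = (G E_s - 2F F_s + F E_t)/(2D), Gamma^s_st = (G E_t - F G_s)/(2D), Gamma^s_tt = (2G F_t - G G_s - F G_t)/(2D), Gamma^t_ss = (2E F_s - E E_t - F E_s)/(2D), Gamma^t_st = (E G_s - F E_t)/(2D), Gamma^t_tt = (E G_t - 2F F_t + F G_s)/(2D); substitute and cancel common factors


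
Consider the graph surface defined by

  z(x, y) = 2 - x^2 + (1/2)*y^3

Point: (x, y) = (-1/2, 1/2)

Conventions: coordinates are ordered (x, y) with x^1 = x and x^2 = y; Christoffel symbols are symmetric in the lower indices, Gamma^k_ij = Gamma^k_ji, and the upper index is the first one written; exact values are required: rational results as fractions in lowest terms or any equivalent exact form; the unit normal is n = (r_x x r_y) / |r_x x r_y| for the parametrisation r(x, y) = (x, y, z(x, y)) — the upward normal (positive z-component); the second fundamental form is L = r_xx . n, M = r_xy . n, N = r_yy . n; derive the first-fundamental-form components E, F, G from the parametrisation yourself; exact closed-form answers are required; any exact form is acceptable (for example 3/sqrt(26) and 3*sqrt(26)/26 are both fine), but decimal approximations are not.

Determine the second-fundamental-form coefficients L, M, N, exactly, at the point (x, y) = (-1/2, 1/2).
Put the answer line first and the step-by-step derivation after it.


Answer: L = -16*sqrt(137)/137, M = 0, N = 12*sqrt(137)/137

z_x = 1, z_y = 3/8, z_xx = -2, z_xy = 0, z_yy = 3/2
E = 2, F = 3/8, G = 73/64; answer radicand W^2 = 137/64
unnormalised second-form numerators: l = -2, m = 0, n = 3/2; L = l/sqrt(137/64), and similarly M = m/sqrt(W^2), N = n/sqrt(W^2)


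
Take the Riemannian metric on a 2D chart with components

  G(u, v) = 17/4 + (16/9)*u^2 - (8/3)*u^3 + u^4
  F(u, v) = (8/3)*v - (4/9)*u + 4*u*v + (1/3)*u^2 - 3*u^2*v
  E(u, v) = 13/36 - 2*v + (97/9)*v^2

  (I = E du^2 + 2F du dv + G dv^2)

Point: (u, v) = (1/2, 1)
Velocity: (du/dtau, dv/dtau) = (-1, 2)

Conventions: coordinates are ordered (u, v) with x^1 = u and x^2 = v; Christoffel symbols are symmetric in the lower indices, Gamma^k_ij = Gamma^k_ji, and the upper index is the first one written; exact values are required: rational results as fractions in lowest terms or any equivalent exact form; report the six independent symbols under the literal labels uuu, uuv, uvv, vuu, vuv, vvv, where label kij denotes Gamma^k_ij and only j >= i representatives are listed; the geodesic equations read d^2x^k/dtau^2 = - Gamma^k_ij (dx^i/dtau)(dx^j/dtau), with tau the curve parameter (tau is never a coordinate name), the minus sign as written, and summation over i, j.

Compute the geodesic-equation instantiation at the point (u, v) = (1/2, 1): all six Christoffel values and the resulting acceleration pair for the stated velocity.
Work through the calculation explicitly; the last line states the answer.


E = 329/36, F = 34/9, G = 637/144 at the point
E_u = 0, E_v = 176/9, F_u = 8/9, F_v = 47/12, G_u = 5/18, G_v = 0
EG - F^2 = 135589/5184;  g^inv = (5184/135589) * [[637/144, -34/9], [-34/9, 329/36]]
first-kind symbols [ij,l] = (1/2)(d_i g_jl + d_j g_il - d_l g_ij): [uu,u] = E_u/2 = 0, [uu,v] = F_u - E_v/2 = -80/9, [uv,u] = E_v/2 = 88/9, [uv,v] = G_u/2 = 5/36, [vv,u] = F_v - G_u/2 = 34/9, [vv,v] = G_v/2 = 0
Gamma^u_ij = (G*[ij,u] - F*[ij,v])/(EG - F^2), Gamma^v_ij = (E*[ij,v] - F*[ij,u])/(EG - F^2)
Gamma_uuu = 174080/135589, Gamma_uuv = 221504/135589, Gamma_uvv = 86632/135589, Gamma_vuu = -421120/135589, Gamma_vuv = -184908/135589, Gamma_vvv = -73984/135589
d^2u/dtau^2 = -(Gamma_uuu*(-1)^2 + 2*Gamma_uuv*(-1)*(2) + Gamma_uvv*(2)^2) = 365408/135589
d^2v/dtau^2 = -(Gamma_vuu*(-1)^2 + 2*Gamma_vuv*(-1)*(2) + Gamma_vvv*(2)^2) = -22576/135589

Answer: Gamma_uuu = 174080/135589, Gamma_uuv = 221504/135589, Gamma_uvv = 86632/135589, Gamma_vuu = -421120/135589, Gamma_vuv = -184908/135589, Gamma_vvv = -73984/135589; accelerations (d^2u/dtau^2, d^2v/dtau^2) = (365408/135589, -22576/135589)


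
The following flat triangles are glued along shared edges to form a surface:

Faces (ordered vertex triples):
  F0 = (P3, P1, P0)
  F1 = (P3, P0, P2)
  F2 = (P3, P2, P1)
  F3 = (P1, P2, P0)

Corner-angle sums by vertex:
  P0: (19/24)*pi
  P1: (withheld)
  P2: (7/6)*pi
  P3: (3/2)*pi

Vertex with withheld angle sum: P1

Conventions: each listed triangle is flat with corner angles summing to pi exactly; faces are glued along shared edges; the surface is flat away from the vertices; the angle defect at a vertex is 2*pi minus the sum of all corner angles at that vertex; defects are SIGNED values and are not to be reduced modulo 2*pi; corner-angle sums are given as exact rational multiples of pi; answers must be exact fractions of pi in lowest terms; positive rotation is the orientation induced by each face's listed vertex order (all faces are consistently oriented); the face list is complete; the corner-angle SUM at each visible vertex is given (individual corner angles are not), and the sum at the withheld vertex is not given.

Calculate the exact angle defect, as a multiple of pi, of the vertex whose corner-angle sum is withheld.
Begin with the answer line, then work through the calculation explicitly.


Answer: defect(P1) = (35/24)*pi

V = 4, E = 6, F = 4; chi = V - E + F = 2
Gauss-Bonnet: total defect = 2*pi*chi = 4*pi; visible defects sum to (61/24)*pi


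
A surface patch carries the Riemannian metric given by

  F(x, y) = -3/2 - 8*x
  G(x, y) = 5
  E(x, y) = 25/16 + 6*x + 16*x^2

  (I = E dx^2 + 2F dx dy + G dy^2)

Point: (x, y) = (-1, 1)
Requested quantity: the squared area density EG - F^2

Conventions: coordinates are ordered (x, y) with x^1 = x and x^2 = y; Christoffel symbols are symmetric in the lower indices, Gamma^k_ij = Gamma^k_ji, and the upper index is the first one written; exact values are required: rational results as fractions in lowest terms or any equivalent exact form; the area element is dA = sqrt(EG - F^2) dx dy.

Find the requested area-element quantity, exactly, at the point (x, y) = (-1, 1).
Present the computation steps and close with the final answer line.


E = 185/16, F = 13/2, G = 5; EG - F^2 = 249/16

Answer: EG - F^2 = 249/16


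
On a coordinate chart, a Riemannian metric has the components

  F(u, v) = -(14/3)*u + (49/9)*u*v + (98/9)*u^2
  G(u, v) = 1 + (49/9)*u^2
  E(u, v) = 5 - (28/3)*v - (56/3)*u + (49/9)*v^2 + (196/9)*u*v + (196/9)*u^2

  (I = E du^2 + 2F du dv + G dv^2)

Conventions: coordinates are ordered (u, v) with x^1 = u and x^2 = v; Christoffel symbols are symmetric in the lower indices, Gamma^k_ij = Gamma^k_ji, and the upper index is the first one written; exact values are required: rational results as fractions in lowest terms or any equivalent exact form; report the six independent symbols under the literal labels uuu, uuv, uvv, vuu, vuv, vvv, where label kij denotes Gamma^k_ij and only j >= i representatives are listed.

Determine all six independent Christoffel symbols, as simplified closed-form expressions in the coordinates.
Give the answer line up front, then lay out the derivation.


Answer: Gamma_uuu = (196*u + 98*v - 84)/(245*u^2 + 196*u*v - 168*u + 49*v^2 - 84*v + 45), Gamma_uuv = (98*u + 49*v - 42)/(245*u^2 + 196*u*v - 168*u + 49*v^2 - 84*v + 45), Gamma_uvv = 0, Gamma_vuu = 98*u/(245*u^2 + 196*u*v - 168*u + 49*v^2 - 84*v + 45), Gamma_vuv = 49*u/(245*u^2 + 196*u*v - 168*u + 49*v^2 - 84*v + 45), Gamma_vvv = 0

E = 5 - (28/3)*v - (56/3)*u + (49/9)*v^2 + (196/9)*u*v + (196/9)*u^2; F = -(14/3)*u + (49/9)*u*v + (98/9)*u^2; G = 1 + (49/9)*u^2
Gamma^k_ij = (1/2) g^{kl} (d_i g_jl + d_j g_il - d_l g_ij), with g^inv = (1/(EG-F^2)) [[G, -F], [-F, E]]
first partials: E_u = -56/3 + (196/9)*v + (392/9)*u, E_v = -28/3 + (98/9)*v + (196/9)*u, F_u = -14/3 + (49/9)*v + (196/9)*u, F_v = (49/9)*u, G_u = (98/9)*u, G_v = 0
D = EG - F^2 = 5 - (28/3)*v - (56/3)*u + (49/9)*v^2 + (196/9)*u*v + (245/9)*u^2
expanded: Gamma^u_uu = (G E_u - 2F F_u + F E_v)/(2D), Gamma^u_uv = (G E_v - F G_u)/(2D), Gamma^u_vv = (2G F_v - G G_u - F G_v)/(2D), Gamma^v_uu = (2E F_u - E E_v - F E_u)/(2D), Gamma^v_uv = (E G_u - F E_v)/(2D), Gamma^v_vv = (E G_v - 2F F_v + F G_u)/(2D); substitute and cancel common factors


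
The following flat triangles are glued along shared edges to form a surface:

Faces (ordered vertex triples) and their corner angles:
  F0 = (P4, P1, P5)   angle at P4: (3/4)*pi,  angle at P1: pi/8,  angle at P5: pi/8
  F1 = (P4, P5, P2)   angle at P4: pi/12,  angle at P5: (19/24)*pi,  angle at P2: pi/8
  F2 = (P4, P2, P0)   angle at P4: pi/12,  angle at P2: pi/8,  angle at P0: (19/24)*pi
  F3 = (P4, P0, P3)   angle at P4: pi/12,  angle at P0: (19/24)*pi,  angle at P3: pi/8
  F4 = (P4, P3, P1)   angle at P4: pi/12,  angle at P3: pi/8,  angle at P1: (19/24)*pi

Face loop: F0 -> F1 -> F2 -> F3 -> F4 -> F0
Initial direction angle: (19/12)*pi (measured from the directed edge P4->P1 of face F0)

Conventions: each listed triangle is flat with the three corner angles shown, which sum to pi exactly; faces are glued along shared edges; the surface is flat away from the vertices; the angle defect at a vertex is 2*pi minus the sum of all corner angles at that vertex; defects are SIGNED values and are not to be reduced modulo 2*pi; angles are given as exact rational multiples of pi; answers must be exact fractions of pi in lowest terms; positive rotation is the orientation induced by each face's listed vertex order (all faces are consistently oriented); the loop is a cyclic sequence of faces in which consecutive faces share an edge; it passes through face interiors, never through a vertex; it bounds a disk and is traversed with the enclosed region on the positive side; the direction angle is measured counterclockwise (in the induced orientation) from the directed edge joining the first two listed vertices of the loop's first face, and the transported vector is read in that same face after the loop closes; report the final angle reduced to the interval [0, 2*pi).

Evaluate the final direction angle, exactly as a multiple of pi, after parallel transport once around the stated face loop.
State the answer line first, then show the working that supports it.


Answer: final direction angle = pi/2

enclosed vertex P4: corner angles sum to (13/12)*pi, defect = 2*pi - (13/12)*pi = (11/12)*pi
transport around the loop rotates by the sum of enclosed defects; add to the initial angle mod 2*pi
final angle = (19/12)*pi + (11/12)*pi = pi/2 (mod 2*pi)


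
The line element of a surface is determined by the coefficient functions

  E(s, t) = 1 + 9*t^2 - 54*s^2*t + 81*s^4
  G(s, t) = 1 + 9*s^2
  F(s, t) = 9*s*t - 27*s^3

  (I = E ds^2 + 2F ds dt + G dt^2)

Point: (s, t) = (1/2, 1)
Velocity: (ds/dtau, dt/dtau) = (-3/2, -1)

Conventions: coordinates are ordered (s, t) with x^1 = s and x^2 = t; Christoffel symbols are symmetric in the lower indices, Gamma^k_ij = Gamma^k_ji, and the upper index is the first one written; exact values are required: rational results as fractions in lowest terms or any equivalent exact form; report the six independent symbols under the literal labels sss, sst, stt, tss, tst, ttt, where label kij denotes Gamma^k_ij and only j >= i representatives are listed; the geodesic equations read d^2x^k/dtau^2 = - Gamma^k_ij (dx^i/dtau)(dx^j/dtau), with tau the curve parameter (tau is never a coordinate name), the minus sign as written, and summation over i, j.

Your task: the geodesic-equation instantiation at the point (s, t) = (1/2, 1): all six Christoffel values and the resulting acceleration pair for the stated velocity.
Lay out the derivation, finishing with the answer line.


E = 25/16, F = 9/8, G = 13/4 at the point
E_s = -27/2, E_t = 9/2, F_s = -45/4, F_t = 9/2, G_s = 9, G_t = 0
EG - F^2 = 61/16;  g^inv = (16/61) * [[13/4, -9/8], [-9/8, 25/16]]
first-kind symbols [ij,l] = (1/2)(d_i g_jl + d_j g_il - d_l g_ij): [ss,s] = E_s/2 = -27/4, [ss,t] = F_s - E_t/2 = -27/2, [st,s] = E_t/2 = 9/4, [st,t] = G_s/2 = 9/2, [tt,s] = F_t - G_s/2 = 0, [tt,t] = G_t/2 = 0
Gamma^s_ij = (G*[ij,s] - F*[ij,t])/(EG - F^2), Gamma^t_ij = (E*[ij,t] - F*[ij,s])/(EG - F^2)
Gamma_sss = -108/61, Gamma_sst = 36/61, Gamma_stt = 0, Gamma_tss = -216/61, Gamma_tst = 72/61, Gamma_ttt = 0
d^2s/dtau^2 = -(Gamma_sss*(-3/2)^2 + 2*Gamma_sst*(-3/2)*(-1) + Gamma_stt*(-1)^2) = 135/61
d^2t/dtau^2 = -(Gamma_tss*(-3/2)^2 + 2*Gamma_tst*(-3/2)*(-1) + Gamma_ttt*(-1)^2) = 270/61

Answer: Gamma_sss = -108/61, Gamma_sst = 36/61, Gamma_stt = 0, Gamma_tss = -216/61, Gamma_tst = 72/61, Gamma_ttt = 0; accelerations (d^2s/dtau^2, d^2t/dtau^2) = (135/61, 270/61)


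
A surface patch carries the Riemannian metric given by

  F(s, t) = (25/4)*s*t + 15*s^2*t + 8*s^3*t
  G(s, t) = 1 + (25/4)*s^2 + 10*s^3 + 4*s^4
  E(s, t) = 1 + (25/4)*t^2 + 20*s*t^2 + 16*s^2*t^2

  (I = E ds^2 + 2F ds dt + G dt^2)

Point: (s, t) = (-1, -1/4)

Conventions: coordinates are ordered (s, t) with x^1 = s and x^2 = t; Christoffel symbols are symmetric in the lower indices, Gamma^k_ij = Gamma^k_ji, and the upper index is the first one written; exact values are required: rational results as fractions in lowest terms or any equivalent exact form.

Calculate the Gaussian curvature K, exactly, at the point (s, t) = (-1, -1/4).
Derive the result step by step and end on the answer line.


E = 73/64, F = -3/16, G = 5/4, EG - F^2 = 89/64 at the point
E_s = -3/4, E_t = -9/8, F_s = -1/16, F_t = 3/4, G_s = 3/2, G_t = 0
E_tt = 9/2, F_st = 1/4, G_ss = 1/2
Using the Brioschi determinant formula for K from the metric derivatives:
M1 = [[-E_tt/2 + F_st - G_ss/2, E_s/2, F_s - E_t/2], [F_t - G_s/2, E, F], [G_t/2, F, G]] = [[-9/4, -3/8, 1/2], [0, 73/64, -3/16], [0, -3/16, 5/4]]; det M1 = -801/256
M2 = [[0, E_t/2, G_s/2], [E_t/2, E, F], [G_s/2, F, G]] = [[0, -9/16, 3/4], [-9/16, 73/64, -3/16], [3/4, -3/16, 5/4]]; det M2 = -225/256
det M1 - det M2 = -9/4; K = -9/4 / (89/64)^2 = -9216/7921

Answer: K = -9216/7921


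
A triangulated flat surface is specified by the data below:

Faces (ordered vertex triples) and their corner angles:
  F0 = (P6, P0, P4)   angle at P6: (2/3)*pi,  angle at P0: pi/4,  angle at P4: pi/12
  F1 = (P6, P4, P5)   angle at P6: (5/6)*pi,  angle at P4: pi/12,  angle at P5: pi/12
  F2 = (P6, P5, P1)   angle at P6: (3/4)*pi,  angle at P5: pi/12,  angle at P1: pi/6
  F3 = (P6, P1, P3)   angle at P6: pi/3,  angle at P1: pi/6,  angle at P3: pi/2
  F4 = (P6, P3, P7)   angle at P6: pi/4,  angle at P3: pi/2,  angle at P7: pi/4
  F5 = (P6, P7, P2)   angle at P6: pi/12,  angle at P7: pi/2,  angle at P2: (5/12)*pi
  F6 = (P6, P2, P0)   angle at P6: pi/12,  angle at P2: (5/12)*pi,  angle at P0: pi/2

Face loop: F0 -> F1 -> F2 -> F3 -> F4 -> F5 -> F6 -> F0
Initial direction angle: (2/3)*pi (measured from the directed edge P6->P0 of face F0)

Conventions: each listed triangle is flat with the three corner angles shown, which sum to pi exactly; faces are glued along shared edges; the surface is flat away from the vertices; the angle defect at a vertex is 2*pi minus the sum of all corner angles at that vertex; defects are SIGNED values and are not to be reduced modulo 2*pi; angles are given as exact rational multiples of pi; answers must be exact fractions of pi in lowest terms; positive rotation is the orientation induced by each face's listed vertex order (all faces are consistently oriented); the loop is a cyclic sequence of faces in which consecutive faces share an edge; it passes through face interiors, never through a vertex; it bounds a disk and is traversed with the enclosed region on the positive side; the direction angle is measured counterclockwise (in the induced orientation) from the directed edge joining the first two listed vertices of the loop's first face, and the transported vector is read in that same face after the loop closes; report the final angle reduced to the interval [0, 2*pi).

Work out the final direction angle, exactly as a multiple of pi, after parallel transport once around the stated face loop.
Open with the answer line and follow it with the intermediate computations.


Answer: final direction angle = (5/3)*pi

enclosed vertex P6: corner angles sum to 3*pi, defect = 2*pi - 3*pi = -pi
by Gauss-Bonnet the loop rotates the vector by the enclosed defect sum (positive orientation, mod 2*pi)
final angle = (2/3)*pi - pi = (5/3)*pi (mod 2*pi)


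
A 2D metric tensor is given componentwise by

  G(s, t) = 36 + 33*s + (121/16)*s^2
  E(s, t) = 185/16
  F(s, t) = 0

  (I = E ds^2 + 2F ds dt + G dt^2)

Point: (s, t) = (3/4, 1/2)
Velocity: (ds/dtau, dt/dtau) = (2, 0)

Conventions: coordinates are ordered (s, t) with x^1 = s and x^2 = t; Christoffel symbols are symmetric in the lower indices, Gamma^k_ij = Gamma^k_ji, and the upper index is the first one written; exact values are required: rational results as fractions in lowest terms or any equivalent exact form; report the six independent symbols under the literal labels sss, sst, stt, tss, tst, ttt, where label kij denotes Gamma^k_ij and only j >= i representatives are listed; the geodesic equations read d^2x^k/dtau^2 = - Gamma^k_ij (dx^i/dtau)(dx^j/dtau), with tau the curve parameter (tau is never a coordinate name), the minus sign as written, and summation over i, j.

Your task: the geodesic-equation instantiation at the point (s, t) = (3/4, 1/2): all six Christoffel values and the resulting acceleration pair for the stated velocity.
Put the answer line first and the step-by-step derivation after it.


Answer: Gamma_sss = 0, Gamma_sst = 0, Gamma_stt = -1419/740, Gamma_tss = 0, Gamma_tst = 44/129, Gamma_ttt = 0; accelerations (d^2s/dtau^2, d^2t/dtau^2) = (0, 0)

E = 185/16, F = 0, G = 16641/256 at the point
E_s = 0, E_t = 0, F_s = 0, F_t = 0, G_s = 1419/32, G_t = 0
EG - F^2 = 3078585/4096;  g^inv = (4096/3078585) * [[16641/256, 0], [0, 185/16]]
first-kind symbols [ij,l] = (1/2)(d_i g_jl + d_j g_il - d_l g_ij): [ss,s] = E_s/2 = 0, [ss,t] = F_s - E_t/2 = 0, [st,s] = E_t/2 = 0, [st,t] = G_s/2 = 1419/64, [tt,s] = F_t - G_s/2 = -1419/64, [tt,t] = G_t/2 = 0
Gamma^s_ij = (G*[ij,s] - F*[ij,t])/(EG - F^2), Gamma^t_ij = (E*[ij,t] - F*[ij,s])/(EG - F^2)
Gamma_sss = 0, Gamma_sst = 0, Gamma_stt = -1419/740, Gamma_tss = 0, Gamma_tst = 44/129, Gamma_ttt = 0
d^2s/dtau^2 = -(Gamma_sss*(2)^2 + 2*Gamma_sst*(2)*(0) + Gamma_stt*(0)^2) = 0
d^2t/dtau^2 = -(Gamma_tss*(2)^2 + 2*Gamma_tst*(2)*(0) + Gamma_ttt*(0)^2) = 0


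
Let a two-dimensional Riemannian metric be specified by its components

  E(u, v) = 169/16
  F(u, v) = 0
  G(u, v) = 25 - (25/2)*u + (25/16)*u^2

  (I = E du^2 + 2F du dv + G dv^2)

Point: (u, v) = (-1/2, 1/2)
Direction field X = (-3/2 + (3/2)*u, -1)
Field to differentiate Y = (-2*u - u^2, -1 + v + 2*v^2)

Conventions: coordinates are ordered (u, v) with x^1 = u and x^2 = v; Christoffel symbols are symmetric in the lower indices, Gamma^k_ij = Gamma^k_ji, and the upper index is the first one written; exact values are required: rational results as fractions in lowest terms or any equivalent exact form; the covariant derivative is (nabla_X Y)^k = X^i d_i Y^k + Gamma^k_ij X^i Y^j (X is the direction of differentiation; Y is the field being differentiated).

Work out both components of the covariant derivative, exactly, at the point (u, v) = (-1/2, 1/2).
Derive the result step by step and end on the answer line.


E = 169/16, F = 0, G = 2025/64 at the point
E_u = 0, E_v = 0, F_u = 0, F_v = 0, G_u = -225/16, G_v = 0
EG - F^2 = 342225/1024;  g^inv = (1024/342225) * [[2025/64, 0], [0, 169/16]]
first-kind symbols [ij,l] = (1/2)(d_i g_jl + d_j g_il - d_l g_ij): [uu,u] = E_u/2 = 0, [uu,v] = F_u - E_v/2 = 0, [uv,u] = E_v/2 = 0, [uv,v] = G_u/2 = -225/32, [vv,u] = F_v - G_u/2 = 225/32, [vv,v] = G_v/2 = 0
Gamma^u_ij = (G*[ij,u] - F*[ij,v])/(EG - F^2), Gamma^v_ij = (E*[ij,v] - F*[ij,u])/(EG - F^2)
Gamma_uuu = 0, Gamma_uuv = 0, Gamma_uvv = 225/338, Gamma_vuu = 0, Gamma_vuv = -2/9, Gamma_vvv = 0
X = (-9/4, -1), Y = (3/4, 0) at the point

Answer: (nabla_X Y)^u = 9/4, (nabla_X Y)^v = -17/6


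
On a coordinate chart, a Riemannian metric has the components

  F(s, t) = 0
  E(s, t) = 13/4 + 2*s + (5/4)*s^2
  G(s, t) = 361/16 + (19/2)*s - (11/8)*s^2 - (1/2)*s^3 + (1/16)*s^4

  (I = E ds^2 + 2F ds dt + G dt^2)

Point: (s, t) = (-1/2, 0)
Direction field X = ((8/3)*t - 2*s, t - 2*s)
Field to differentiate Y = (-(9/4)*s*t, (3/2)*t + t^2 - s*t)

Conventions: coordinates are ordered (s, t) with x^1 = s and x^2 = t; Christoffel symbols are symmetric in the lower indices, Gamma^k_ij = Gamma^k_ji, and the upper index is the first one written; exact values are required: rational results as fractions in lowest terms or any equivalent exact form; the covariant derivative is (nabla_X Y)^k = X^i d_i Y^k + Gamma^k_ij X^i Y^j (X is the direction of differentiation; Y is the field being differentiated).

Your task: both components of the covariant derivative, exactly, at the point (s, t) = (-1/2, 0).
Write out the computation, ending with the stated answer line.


E = 41/16, F = 0, G = 4489/256 at the point
E_s = 3/4, E_t = 0, F_s = 0, F_t = 0, G_s = 335/32, G_t = 0
EG - F^2 = 184049/4096;  g^inv = (4096/184049) * [[4489/256, 0], [0, 41/16]]
first-kind symbols [ij,l] = (1/2)(d_i g_jl + d_j g_il - d_l g_ij): [ss,s] = E_s/2 = 3/8, [ss,t] = F_s - E_t/2 = 0, [st,s] = E_t/2 = 0, [st,t] = G_s/2 = 335/64, [tt,s] = F_t - G_s/2 = -335/64, [tt,t] = G_t/2 = 0
Gamma^s_ij = (G*[ij,s] - F*[ij,t])/(EG - F^2), Gamma^t_ij = (E*[ij,t] - F*[ij,s])/(EG - F^2)
Gamma_sss = 6/41, Gamma_sst = 0, Gamma_stt = -335/164, Gamma_tss = 0, Gamma_tst = 20/67, Gamma_ttt = 0
X = (1, 1), Y = (0, 0) at the point

Answer: (nabla_X Y)^s = 9/8, (nabla_X Y)^t = 2


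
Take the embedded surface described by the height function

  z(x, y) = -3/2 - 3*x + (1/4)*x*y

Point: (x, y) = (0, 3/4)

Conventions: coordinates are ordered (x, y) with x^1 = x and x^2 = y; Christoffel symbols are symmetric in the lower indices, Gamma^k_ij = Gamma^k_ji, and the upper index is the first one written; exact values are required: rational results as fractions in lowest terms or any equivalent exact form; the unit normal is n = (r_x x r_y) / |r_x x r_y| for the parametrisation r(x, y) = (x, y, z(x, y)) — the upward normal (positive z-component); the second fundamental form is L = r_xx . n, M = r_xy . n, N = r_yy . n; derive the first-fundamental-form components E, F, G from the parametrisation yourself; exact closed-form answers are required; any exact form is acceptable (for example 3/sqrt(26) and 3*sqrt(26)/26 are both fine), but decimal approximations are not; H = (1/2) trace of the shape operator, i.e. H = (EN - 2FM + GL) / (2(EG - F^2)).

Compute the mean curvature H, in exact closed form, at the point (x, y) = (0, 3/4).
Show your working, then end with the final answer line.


z_x = -45/16, z_y = 0, z_xx = 0, z_xy = 1/4, z_yy = 0
E = 2281/256, F = 0, G = 1; answer radicand W^2 = 2281/256
unnormalised second-form numerators: l = 0, m = 1/4, n = 0; L = l/sqrt(2281/256), and similarly M = m/sqrt(W^2), N = n/sqrt(W^2)
H = (E*n - 2*F*m + G*l) / (2*(EG - F^2)*sqrt(W^2)); E*n - 2*F*m + G*l = 0, EG - F^2 = 2281/256, so H = (0)/sqrt(2281/256)

Answer: H = 0


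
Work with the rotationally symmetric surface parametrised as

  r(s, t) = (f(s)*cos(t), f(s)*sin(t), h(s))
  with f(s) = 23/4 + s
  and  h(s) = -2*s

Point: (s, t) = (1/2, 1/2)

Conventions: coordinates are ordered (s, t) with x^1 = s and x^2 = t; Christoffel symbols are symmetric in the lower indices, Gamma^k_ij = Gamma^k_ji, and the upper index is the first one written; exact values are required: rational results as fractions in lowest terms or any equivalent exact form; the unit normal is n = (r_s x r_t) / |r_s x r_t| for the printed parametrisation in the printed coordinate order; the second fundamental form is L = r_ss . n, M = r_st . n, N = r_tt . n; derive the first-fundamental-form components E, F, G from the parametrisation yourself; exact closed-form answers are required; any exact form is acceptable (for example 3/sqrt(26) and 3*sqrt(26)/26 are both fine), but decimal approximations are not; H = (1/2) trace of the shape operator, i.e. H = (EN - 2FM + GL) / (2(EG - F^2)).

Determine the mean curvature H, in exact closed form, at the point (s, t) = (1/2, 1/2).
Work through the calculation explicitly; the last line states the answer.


f = 25/4, f' = 1, f'' = 0, h' = -2, h'' = 0
E = 5, F = 0, G = 625/16; answer radicand W^2 = 5
unnormalised second-form numerators: l = 0, m = 0, n = -25/2; L = l/sqrt(5), and similarly M = m/sqrt(W^2), N = n/sqrt(W^2)
H = (E*n - 2*F*m + G*l) / (2*(EG - F^2)*sqrt(W^2)); E*n - 2*F*m + G*l = -125/2, EG - F^2 = 3125/16, so H = (-4/25)/sqrt(5)

Answer: H = -4*sqrt(5)/125


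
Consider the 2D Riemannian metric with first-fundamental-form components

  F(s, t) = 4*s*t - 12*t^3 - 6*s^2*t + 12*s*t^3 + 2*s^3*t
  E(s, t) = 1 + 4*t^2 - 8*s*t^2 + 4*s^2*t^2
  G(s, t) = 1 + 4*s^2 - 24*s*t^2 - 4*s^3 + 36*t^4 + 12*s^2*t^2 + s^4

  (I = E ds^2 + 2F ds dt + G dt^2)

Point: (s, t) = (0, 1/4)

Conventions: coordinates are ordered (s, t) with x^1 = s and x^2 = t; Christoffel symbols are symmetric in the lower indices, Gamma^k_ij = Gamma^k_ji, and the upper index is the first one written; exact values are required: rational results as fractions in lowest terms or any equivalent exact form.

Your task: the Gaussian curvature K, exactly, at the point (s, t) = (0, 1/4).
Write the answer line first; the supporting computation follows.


Answer: K = -10240/7921

E = 5/4, F = -3/16, G = 73/64, EG - F^2 = 89/64 at the point
E_s = -1/2, E_t = 2, F_s = 19/16, F_t = -9/4, G_s = -3/2, G_t = 9/4
E_tt = 8, F_st = 25/4, G_ss = 19/2
Brioschi: K = (det M1 - det M2) / (EG - F^2)^2 with the standard first/second-derivative matrices M1, M2.
M1 = [[-E_tt/2 + F_st - G_ss/2, E_s/2, F_s - E_t/2], [F_t - G_s/2, E, F], [G_t/2, F, G]] = [[-5/2, -1/4, 3/16], [-3/2, 5/4, -3/16], [9/8, -3/16, 73/64]]; det M1 = -65/16
M2 = [[0, E_t/2, G_s/2], [E_t/2, E, F], [G_s/2, F, G]] = [[0, 1, -3/4], [1, 5/4, -3/16], [-3/4, -3/16, 73/64]]; det M2 = -25/16
det M1 - det M2 = -5/2; K = -5/2 / (89/64)^2 = -10240/7921


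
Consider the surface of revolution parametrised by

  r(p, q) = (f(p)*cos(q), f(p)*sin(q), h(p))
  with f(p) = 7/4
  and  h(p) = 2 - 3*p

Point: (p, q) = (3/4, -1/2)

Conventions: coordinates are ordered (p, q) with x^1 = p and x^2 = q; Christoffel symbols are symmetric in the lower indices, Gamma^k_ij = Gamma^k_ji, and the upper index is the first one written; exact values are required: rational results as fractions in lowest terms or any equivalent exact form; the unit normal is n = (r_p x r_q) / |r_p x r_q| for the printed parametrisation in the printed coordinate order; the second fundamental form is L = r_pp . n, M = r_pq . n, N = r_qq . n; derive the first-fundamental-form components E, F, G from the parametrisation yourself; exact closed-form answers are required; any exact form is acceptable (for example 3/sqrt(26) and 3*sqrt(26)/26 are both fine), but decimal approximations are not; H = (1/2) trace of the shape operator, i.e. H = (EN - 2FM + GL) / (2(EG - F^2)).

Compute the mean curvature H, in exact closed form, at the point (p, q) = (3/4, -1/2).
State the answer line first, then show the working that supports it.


Answer: H = -2/7

f = 7/4, f' = 0, f'' = 0, h' = -3, h'' = 0
E = 9, F = 0, G = 49/16; answer radicand W^2 = 9
unnormalised second-form numerators: l = 0, m = 0, n = -21/4; L = l/sqrt(9), and similarly M = m/sqrt(W^2), N = n/sqrt(W^2)
H = (E*n - 2*F*m + G*l) / (2*(EG - F^2)*sqrt(W^2)); E*n - 2*F*m + G*l = -189/4, EG - F^2 = 441/16, so H = (-6/7)/sqrt(9)


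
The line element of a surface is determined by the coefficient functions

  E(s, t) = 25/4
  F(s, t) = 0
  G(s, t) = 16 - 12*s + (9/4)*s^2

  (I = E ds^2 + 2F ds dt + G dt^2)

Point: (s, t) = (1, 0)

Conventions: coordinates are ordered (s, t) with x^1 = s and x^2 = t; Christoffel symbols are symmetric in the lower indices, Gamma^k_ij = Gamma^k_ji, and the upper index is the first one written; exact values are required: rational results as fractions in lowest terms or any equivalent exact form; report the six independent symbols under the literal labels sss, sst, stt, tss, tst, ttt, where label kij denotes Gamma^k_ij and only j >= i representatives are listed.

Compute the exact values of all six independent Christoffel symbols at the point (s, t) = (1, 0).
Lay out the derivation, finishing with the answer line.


E = 25/4, F = 0, G = 25/4 at the point
E_s = 0, E_t = 0, F_s = 0, F_t = 0, G_s = -15/2, G_t = 0
EG - F^2 = 625/16;  g^inv = (16/625) * [[25/4, 0], [0, 25/4]]
first-kind symbols [ij,l] = (1/2)(d_i g_jl + d_j g_il - d_l g_ij): [ss,s] = E_s/2 = 0, [ss,t] = F_s - E_t/2 = 0, [st,s] = E_t/2 = 0, [st,t] = G_s/2 = -15/4, [tt,s] = F_t - G_s/2 = 15/4, [tt,t] = G_t/2 = 0
Gamma^s_ij = (G*[ij,s] - F*[ij,t])/(EG - F^2), Gamma^t_ij = (E*[ij,t] - F*[ij,s])/(EG - F^2)

Answer: Gamma_sss = 0, Gamma_sst = 0, Gamma_stt = 3/5, Gamma_tss = 0, Gamma_tst = -3/5, Gamma_ttt = 0


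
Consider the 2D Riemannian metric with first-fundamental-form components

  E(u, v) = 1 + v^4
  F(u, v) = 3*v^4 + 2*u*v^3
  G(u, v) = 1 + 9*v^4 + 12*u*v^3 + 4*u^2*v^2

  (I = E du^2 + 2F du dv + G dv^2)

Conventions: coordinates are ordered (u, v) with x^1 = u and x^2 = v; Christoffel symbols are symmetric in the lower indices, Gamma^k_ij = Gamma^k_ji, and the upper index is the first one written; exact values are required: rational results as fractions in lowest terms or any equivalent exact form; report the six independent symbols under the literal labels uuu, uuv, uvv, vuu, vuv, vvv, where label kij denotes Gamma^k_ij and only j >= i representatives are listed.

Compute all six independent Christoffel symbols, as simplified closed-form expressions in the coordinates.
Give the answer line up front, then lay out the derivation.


Answer: Gamma_uuu = 0, Gamma_uuv = 2*v^3/(4*u^2*v^2 + 12*u*v^3 + 10*v^4 + 1), Gamma_uvv = (2*u*v^2 + 6*v^3)/(4*u^2*v^2 + 12*u*v^3 + 10*v^4 + 1), Gamma_vuu = 0, Gamma_vuv = (4*u*v^2 + 6*v^3)/(4*u^2*v^2 + 12*u*v^3 + 10*v^4 + 1), Gamma_vvv = (4*u^2*v + 18*u*v^2 + 18*v^3)/(4*u^2*v^2 + 12*u*v^3 + 10*v^4 + 1)

E = 1 + v^4; F = 3*v^4 + 2*u*v^3; G = 1 + 9*v^4 + 12*u*v^3 + 4*u^2*v^2
Gamma^k_ij = (1/2) g^{kl} (d_i g_jl + d_j g_il - d_l g_ij), with g^inv = (1/(EG-F^2)) [[G, -F], [-F, E]]
first partials: E_u = 0, E_v = 4*v^3, F_u = 2*v^3, F_v = 12*v^3 + 6*u*v^2, G_u = 12*v^3 + 8*u*v^2, G_v = 36*v^3 + 36*u*v^2 + 8*u^2*v
D = EG - F^2 = 1 + 10*v^4 + 12*u*v^3 + 4*u^2*v^2
expanded: Gamma^u_uu = (G E_u - 2F F_u + F E_v)/(2D), Gamma^u_uv = (G E_v - F G_u)/(2D), Gamma^u_vv = (2G F_v - G G_u - F G_v)/(2D), Gamma^v_uu = (2E F_u - E E_v - F E_u)/(2D), Gamma^v_uv = (E G_u - F E_v)/(2D), Gamma^v_vv = (E G_v - 2F F_v + F G_u)/(2D); substitute and cancel common factors
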